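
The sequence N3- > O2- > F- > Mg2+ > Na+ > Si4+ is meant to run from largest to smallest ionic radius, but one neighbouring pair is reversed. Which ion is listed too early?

Mg2+

Check each adjacent pair. Mg2+ and Na+ are reversed: Mg2+ and Na+ share 10 electrons; the higher nuclear charge on Mg (Z=12) contracts it more, so Mg2+ < Na+. No other neighbouring pair contradicts the periodic trends, so Mg2+ is the ion listed too early.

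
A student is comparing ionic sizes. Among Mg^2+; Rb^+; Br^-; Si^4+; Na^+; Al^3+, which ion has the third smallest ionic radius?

Mg^2+

First list Z and electron count for each: Si^4+: 10 e⁻, Z=14, Al^3+: 10 e⁻, Z=13, Mg^2+: 10 e⁻, Z=12, Na^+: 10 e⁻, Z=11, Rb^+: 36 e⁻, Z=37, Br^-: 36 e⁻, Z=35. Si^4+ < Al^3+ (both 10 e⁻, Z=14>13); Al^3+ < Mg^2+ (both 10 e⁻, Z=13>12); Mg^2+ < Na^+ (isoelectronic, higher Z=12 is smaller); Na^+ < Rb^+ (same group, 2 shells fewer); Rb^+ < Br^- (isoelectronic, higher Z=37 is smaller).
Full ascending order: Si^4+ < Al^3+ < Mg^2+ < Na^+ < Rb^+ < Br^-. Counting from the smallest, position 3 is Mg^2+.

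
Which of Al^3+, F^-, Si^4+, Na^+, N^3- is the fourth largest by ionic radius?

Isoelectronic series (10 e⁻ each). Size is set by nuclear charge: more protons means a smaller ion. Si^4+ (Z=14), Al^3+ (Z=13), Na^+ (Z=11), F^- (Z=9), N^3- (Z=7).
Full ascending order: Si^4+ < Al^3+ < Na^+ < F^- < N^3-. Counting from the largest, position 4 is Al^3+.

Al^3+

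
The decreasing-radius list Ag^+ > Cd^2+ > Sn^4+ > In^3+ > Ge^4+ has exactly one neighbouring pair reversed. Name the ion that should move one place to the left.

In^3+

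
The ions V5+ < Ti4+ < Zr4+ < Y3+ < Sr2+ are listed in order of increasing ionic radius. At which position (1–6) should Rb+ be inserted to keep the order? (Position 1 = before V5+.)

6

First list Z and electron count for each: V5+ (Z=23, 18 e⁻), Ti4+ (Z=22, 18 e⁻), Zr4+ (Z=40, 36 e⁻), Y3+ (Z=39, 36 e⁻), Sr2+ (Z=38, 36 e⁻), Rb+ (Z=37, 36 e⁻). V5+ < Ti4+ (both 18 e⁻, Z=23>22); Ti4+ < Zr4+ (same group, 1 shell fewer); Zr4+ < Y3+ (isoelectronic, higher Z=40 is smaller); Y3+ < Sr2+ (isoelectronic, higher Z=39 is smaller); Sr2+ < Rb+ (isoelectronic, higher Z=38 is smaller).
Putting Rb+ in gives V5+ < Ti4+ < Zr4+ < Y3+ < Sr2+ < Rb+; it lands at slot 6.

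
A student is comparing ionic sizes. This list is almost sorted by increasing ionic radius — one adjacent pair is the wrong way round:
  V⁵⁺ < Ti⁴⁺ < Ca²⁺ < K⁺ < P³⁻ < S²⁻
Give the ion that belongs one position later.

Compare adjacent ions: S²⁻ and P³⁻ share 18 electrons; the higher nuclear charge on S (Z=16) contracts it more, so S²⁻ < P³⁻ — yet in this increasing list P³⁻ sits before S²⁻. Nothing else is reversed, so P³⁻ should move one place to the right.

P³⁻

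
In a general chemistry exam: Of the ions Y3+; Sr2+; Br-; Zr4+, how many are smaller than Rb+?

3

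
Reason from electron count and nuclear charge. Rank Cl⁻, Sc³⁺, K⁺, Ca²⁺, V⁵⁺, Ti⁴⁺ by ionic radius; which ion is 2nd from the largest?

K⁺

All of these have 18 electrons (isoelectronic). With the same electron cloud, the ion with the most protons pulls it in tightest. Nuclear charges: V⁵⁺ (Z=23), Ti⁴⁺ (Z=22), Sc³⁺ (Z=21), Ca²⁺ (Z=20), K⁺ (Z=19), Cl⁻ (Z=17). Highest Z is smallest.
That gives V⁵⁺ < Ti⁴⁺ < Sc³⁺ < Ca²⁺ < K⁺ < Cl⁻. From the largest end, number 2 is K⁺.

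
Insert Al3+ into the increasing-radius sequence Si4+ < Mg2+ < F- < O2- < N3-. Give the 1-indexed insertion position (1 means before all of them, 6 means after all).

2

Each ion has 10 electrons. The ranking follows nuclear charge in reverse — greater Z gives a smaller radius. Si4+ (Z=14), Al3+ (Z=13), Mg2+ (Z=12), F- (Z=9), O2- (Z=8), N3- (Z=7).
With Al3+ included the full order is Si4+ < Al3+ < Mg2+ < F- < O2- < N3-, so it takes position 2.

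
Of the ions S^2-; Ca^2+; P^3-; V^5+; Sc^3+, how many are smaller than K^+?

3

All of these have 18 electrons (isoelectronic). With the same electron cloud, the ion with the most protons pulls it in tightest. Nuclear charges: V^5+ (Z=23), Sc^3+ (Z=21), Ca^2+ (Z=20), K^+ (Z=19), S^2- (Z=16), P^3- (Z=15). Highest Z is smallest.
Placing each against K^+: smaller — V^5+, Sc^3+, Ca^2+; larger — S^2-, P^3-. That's 3.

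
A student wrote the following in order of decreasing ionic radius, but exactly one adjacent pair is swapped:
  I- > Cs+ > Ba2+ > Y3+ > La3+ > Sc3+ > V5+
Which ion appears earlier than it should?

Y3+

The pair Y3+, La3+ is the wrong way round — both in group 3 with the same charge; Y3+ (period 5) has the smaller radius. All other adjacent pairs agree with periodic trends, so Y3+ is the misplaced ion.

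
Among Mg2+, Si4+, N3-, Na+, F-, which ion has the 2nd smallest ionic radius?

Isoelectronic series (10 e⁻ each). Size is set by nuclear charge: more protons means a smaller ion. Si4+ (Z=14), Mg2+ (Z=12), Na+ (Z=11), F- (Z=9), N3- (Z=7).
That gives Si4+ < Mg2+ < Na+ < F- < N3-. From the smallest end, number 2 is Mg2+.

Mg2+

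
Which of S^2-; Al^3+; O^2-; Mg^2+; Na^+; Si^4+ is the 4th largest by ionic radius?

Work out protons and electrons: Si^4+ (Z=14, 10 e⁻), Al^3+ (Z=13, 10 e⁻), Mg^2+ (Z=12, 10 e⁻), Na^+ (Z=11, 10 e⁻), O^2- (Z=8, 10 e⁻), S^2- (Z=16, 18 e⁻). Si^4+ < Al^3+ (isoelectronic, higher Z=14 is smaller); Al^3+ < Mg^2+ (isoelectronic, higher Z=13 is smaller); Mg^2+ < Na^+ (isoelectronic, higher Z=12 is smaller); Na^+ < O^2- (isoelectronic, higher Z=11 is smaller); O^2- < S^2- (same group, 1 shell fewer).
Full ascending order: Si^4+ < Al^3+ < Mg^2+ < Na^+ < O^2- < S^2-. Counting from the largest, position 4 is Mg^2+.

Mg^2+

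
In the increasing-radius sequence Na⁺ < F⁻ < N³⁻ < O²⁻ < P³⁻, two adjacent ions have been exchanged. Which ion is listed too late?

O²⁻

Scanning neighbour by neighbour, only N³⁻/O²⁻ violates a trend: O²⁻ and N³⁻ share 10 electrons; the higher nuclear charge on O (Z=8) contracts it more, so O²⁻ < N³⁻. That makes O²⁻ the one sitting a position late relative to where it belongs.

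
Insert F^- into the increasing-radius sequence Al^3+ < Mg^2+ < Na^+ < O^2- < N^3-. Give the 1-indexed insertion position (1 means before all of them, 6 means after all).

4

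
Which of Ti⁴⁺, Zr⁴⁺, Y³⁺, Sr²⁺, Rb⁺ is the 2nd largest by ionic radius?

Sr²⁺

Work out protons and electrons: Ti⁴⁺: 18 e⁻, Z=22, Zr⁴⁺: 36 e⁻, Z=40, Y³⁺: 36 e⁻, Z=39, Sr²⁺: 36 e⁻, Z=38, Rb⁺: 36 e⁻, Z=37. Ti⁴⁺ < Zr⁴⁺ (same group, period 4 vs 5); Zr⁴⁺ < Y³⁺ (isoelectronic, higher Z=40 is smaller); Y³⁺ < Sr²⁺ (isoelectronic, higher Z=39 is smaller); Sr²⁺ < Rb⁺ (isoelectronic, higher Z=38 is smaller).
Full ascending order: Ti⁴⁺ < Zr⁴⁺ < Y³⁺ < Sr²⁺ < Rb⁺. Counting from the largest, position 2 is Sr²⁺.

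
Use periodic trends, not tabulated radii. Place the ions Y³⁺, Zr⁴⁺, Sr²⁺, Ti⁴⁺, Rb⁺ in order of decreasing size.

First list Z and electron count for each: Ti⁴⁺ has 18 e⁻ (Z=22), Zr⁴⁺ has 36 e⁻ (Z=40), Y³⁺ has 36 e⁻ (Z=39), Sr²⁺ has 36 e⁻ (Z=38), Rb⁺ has 36 e⁻ (Z=37). Ti⁴⁺ < Zr⁴⁺ (same group, 1 shell fewer); Zr⁴⁺ < Y³⁺ (both 36 e⁻, Z=40>39); Y³⁺ < Sr²⁺ (isoelectronic, higher Z=39 is smaller); Sr²⁺ < Rb⁺ (both 36 e⁻, Z=38>37).

Rb⁺ > Sr²⁺ > Y³⁺ > Zr⁴⁺ > Ti⁴⁺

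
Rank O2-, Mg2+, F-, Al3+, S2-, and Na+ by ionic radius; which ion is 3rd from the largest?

Tabulating Z and e⁻: Al3+: 10 e⁻, Z=13, Mg2+: 10 e⁻, Z=12, Na+: 10 e⁻, Z=11, F-: 10 e⁻, Z=9, O2-: 10 e⁻, Z=8, S2-: 18 e⁻, Z=16. Al3+ < Mg2+ (both 10 e⁻, Z=13>12); Mg2+ < Na+ (isoelectronic, higher Z=12 is smaller); Na+ < F- (isoelectronic, higher Z=11 is smaller); F- < O2- (both 10 e⁻, Z=9>8); O2- < S2- (same group, 1 shell fewer).
So the order is Al3+ < Mg2+ < Na+ < F- < O2- < S2-; the 3rd-largest ion is F-.

F-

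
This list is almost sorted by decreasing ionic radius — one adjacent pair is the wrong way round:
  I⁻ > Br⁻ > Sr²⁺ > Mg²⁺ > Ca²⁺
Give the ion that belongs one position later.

The pair Mg²⁺, Ca²⁺ is the wrong way round — Mg²⁺ and Ca²⁺ are in one column with the same charge; the lighter period-3 ion has one fewer shell and is smaller. All other adjacent pairs agree with periodic trends, so Mg²⁺ is the misplaced ion.

Mg²⁺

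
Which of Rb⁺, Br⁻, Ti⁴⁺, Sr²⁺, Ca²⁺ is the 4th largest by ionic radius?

Ca²⁺

Ti⁴⁺ (Z=22, 18 e⁻), Ca²⁺ (Z=20, 18 e⁻), Sr²⁺ (Z=38, 36 e⁻), Rb⁺ (Z=37, 36 e⁻), Br⁻ (Z=35, 36 e⁻). Ti⁴⁺ < Ca²⁺ (isoelectronic, higher Z=22 is smaller); Ca²⁺ < Sr²⁺ (same group, period 4 vs 5); Sr²⁺ < Rb⁺ (both 36 e⁻, Z=38>37); Rb⁺ < Br⁻ (both 36 e⁻, Z=37>35).
That gives Ti⁴⁺ < Ca²⁺ < Sr²⁺ < Rb⁺ < Br⁻. From the largest end, number 4 is Ca²⁺.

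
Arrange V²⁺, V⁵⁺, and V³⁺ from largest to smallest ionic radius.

V²⁺ > V³⁺ > V⁵⁺

These are all V ions. Removing more electrons (higher positive charge) pulls the remaining electrons in closer, so V⁵⁺ is smallest and V²⁺ is largest.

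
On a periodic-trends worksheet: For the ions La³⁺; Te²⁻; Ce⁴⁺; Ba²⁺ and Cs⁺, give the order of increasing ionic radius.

These species are isoelectronic with 54 electrons. The only difference is the number of protons: Ce⁴⁺ (Z=58), La³⁺ (Z=57), Ba²⁺ (Z=56), Cs⁺ (Z=55), Te²⁻ (Z=52). The strongest nuclear pull (Ce⁴⁺) gives the smallest ion.

Ce⁴⁺ < La³⁺ < Ba²⁺ < Cs⁺ < Te²⁻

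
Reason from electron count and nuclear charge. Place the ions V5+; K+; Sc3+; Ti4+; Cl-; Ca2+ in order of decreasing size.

Cl- > K+ > Ca2+ > Sc3+ > Ti4+ > V5+

Each ion has 18 electrons. The ranking follows nuclear charge in reverse — greater Z gives a smaller radius. V5+ (Z=23), Ti4+ (Z=22), Sc3+ (Z=21), Ca2+ (Z=20), K+ (Z=19), Cl- (Z=17).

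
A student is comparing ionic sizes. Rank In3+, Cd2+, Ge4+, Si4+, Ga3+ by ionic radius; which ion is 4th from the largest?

Tabulating Z and e⁻: Si4+ (Z=14, 10 e⁻), Ge4+ (Z=32, 28 e⁻), Ga3+ (Z=31, 28 e⁻), In3+ (Z=49, 46 e⁻), Cd2+ (Z=48, 46 e⁻). Si4+ < Ge4+ (same group, period 3 vs 4); Ge4+ < Ga3+ (isoelectronic, higher Z=32 is smaller); Ga3+ < In3+ (same group, period 4 vs 5); In3+ < Cd2+ (both 46 e⁻, Z=49>48).
Ordering: Si4+ < Ge4+ < Ga3+ < In3+ < Cd2+. The 4th largest is Ge4+.

Ge4+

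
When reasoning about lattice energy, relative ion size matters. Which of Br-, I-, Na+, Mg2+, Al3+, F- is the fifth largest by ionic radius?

Mg2+

Work out protons and electrons: Al3+ has 10 e⁻ (Z=13), Mg2+ has 10 e⁻ (Z=12), Na+ has 10 e⁻ (Z=11), F- has 10 e⁻ (Z=9), Br- has 36 e⁻ (Z=35), I- has 54 e⁻ (Z=53). Al3+ < Mg2+ (both 10 e⁻, Z=13>12); Mg2+ < Na+ (both 10 e⁻, Z=12>11); Na+ < F- (both 10 e⁻, Z=11>9); F- < Br- (same group, period 2 vs 4); Br- < I- (same group, 1 shell fewer).
Full ascending order: Al3+ < Mg2+ < Na+ < F- < Br- < I-. Counting from the largest, position 5 is Mg2+.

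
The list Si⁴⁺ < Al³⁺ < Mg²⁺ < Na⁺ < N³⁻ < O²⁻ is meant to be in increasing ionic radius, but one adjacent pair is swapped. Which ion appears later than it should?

Scanning neighbour by neighbour, only N³⁻/O²⁻ violates a trend: both have 10 electrons but Z(O)=8 > Z(N)=7, so O²⁻ should be the smaller of the two. That makes O²⁻ the one sitting a position late relative to where it belongs.

O²⁻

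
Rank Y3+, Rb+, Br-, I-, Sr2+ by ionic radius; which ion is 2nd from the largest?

Br-

First list Z and electron count for each: Y3+ has 36 e⁻ (Z=39), Sr2+ has 36 e⁻ (Z=38), Rb+ has 36 e⁻ (Z=37), Br- has 36 e⁻ (Z=35), I- has 54 e⁻ (Z=53). Y3+ < Sr2+ (both 36 e⁻, Z=39>38); Sr2+ < Rb+ (both 36 e⁻, Z=38>37); Rb+ < Br- (both 36 e⁻, Z=37>35); Br- < I- (same group, 1 shell fewer).
That gives Y3+ < Sr2+ < Rb+ < Br- < I-. From the largest end, number 2 is Br-.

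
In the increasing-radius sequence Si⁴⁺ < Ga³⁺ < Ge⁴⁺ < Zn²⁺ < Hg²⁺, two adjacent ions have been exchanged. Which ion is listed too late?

The pair Ga³⁺, Ge⁴⁺ is the wrong way round — Ge⁴⁺ and Ga³⁺ share 28 electrons; the higher nuclear charge on Ge (Z=32) contracts it more, so Ge⁴⁺ < Ga³⁺. All other adjacent pairs agree with periodic trends, so Ge⁴⁺ is the misplaced ion.

Ge⁴⁺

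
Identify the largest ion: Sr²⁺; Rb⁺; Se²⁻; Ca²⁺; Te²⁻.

Te²⁻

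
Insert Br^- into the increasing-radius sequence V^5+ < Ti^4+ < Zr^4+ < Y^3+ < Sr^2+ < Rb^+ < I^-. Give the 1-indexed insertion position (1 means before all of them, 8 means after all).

7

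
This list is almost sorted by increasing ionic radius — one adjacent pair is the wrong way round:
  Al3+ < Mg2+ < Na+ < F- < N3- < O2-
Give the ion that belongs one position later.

N3-

The pair N3-, O2- is the wrong way round — both have 10 electrons but Z(O)=8 > Z(N)=7, so O2- should be the smaller of the two. All other adjacent pairs agree with periodic trends, so N3- is the misplaced ion.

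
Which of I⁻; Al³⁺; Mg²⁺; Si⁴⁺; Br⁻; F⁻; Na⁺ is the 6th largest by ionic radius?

Al³⁺

Tabulating Z and e⁻: Si⁴⁺ (Z=14, 10 e⁻), Al³⁺ (Z=13, 10 e⁻), Mg²⁺ (Z=12, 10 e⁻), Na⁺ (Z=11, 10 e⁻), F⁻ (Z=9, 10 e⁻), Br⁻ (Z=35, 36 e⁻), I⁻ (Z=53, 54 e⁻). Si⁴⁺ < Al³⁺ (isoelectronic, higher Z=14 is smaller); Al³⁺ < Mg²⁺ (isoelectronic, higher Z=13 is smaller); Mg²⁺ < Na⁺ (isoelectronic, higher Z=12 is smaller); Na⁺ < F⁻ (isoelectronic, higher Z=11 is smaller); F⁻ < Br⁻ (same group, period 2 vs 4); Br⁻ < I⁻ (same group, 1 shell fewer).
That gives Si⁴⁺ < Al³⁺ < Mg²⁺ < Na⁺ < F⁻ < Br⁻ < I⁻. From the largest end, number 6 is Al³⁺.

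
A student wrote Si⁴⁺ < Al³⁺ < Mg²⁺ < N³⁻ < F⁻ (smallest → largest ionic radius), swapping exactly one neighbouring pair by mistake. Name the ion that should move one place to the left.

Check each adjacent pair. N³⁻ and F⁻ are reversed: they are isoelectronic (10 e⁻) and F has more protons than N (9 vs 7), making F⁻ smaller. No other neighbouring pair contradicts the periodic trends, so F⁻ is the ion listed too late.

F⁻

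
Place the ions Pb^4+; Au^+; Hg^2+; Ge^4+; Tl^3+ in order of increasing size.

Ge^4+ < Pb^4+ < Tl^3+ < Hg^2+ < Au^+

First list Z and electron count for each: Ge^4+: 28 e⁻, Z=32, Pb^4+: 78 e⁻, Z=82, Tl^3+: 78 e⁻, Z=81, Hg^2+: 78 e⁻, Z=80, Au^+: 78 e⁻, Z=79. Ge^4+ < Pb^4+ (same group, period 4 vs 6); Pb^4+ < Tl^3+ (both 78 e⁻, Z=82>81); Tl^3+ < Hg^2+ (both 78 e⁻, Z=81>80); Hg^2+ < Au^+ (isoelectronic, higher Z=80 is smaller).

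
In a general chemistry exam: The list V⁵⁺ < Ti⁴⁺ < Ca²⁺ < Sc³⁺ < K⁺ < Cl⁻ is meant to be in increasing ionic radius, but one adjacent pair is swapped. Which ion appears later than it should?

Check each adjacent pair. Ca²⁺ and Sc³⁺ are reversed: Sc³⁺ and Ca²⁺ share 18 electrons; the higher nuclear charge on Sc (Z=21) contracts it more, so Sc³⁺ < Ca²⁺. No other neighbouring pair contradicts the periodic trends, so Sc³⁺ is the ion listed too late.

Sc³⁺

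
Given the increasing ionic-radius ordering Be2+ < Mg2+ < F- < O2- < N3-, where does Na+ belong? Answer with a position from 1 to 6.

Be2+ has 2 e⁻ (Z=4), Mg2+ has 10 e⁻ (Z=12), Na+ has 10 e⁻ (Z=11), F- has 10 e⁻ (Z=9), O2- has 10 e⁻ (Z=8), N3- has 10 e⁻ (Z=7). Be2+ < Mg2+ (same group, period 2 vs 3); Mg2+ < Na+ (both 10 e⁻, Z=12>11); Na+ < F- (both 10 e⁻, Z=11>9); F- < O2- (isoelectronic, higher Z=9 is smaller); O2- < N3- (both 10 e⁻, Z=8>7).
With Na+ included the full order is Be2+ < Mg2+ < Na+ < F- < O2- < N3-, so it takes position 3.

3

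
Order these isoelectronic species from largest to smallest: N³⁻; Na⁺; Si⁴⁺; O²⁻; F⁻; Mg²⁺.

These species are isoelectronic with 10 electrons. The only difference is the number of protons: Si⁴⁺ (Z=14), Mg²⁺ (Z=12), Na⁺ (Z=11), F⁻ (Z=9), O²⁻ (Z=8), N³⁻ (Z=7). The strongest nuclear pull (Si⁴⁺) gives the smallest ion.

N³⁻ > O²⁻ > F⁻ > Na⁺ > Mg²⁺ > Si⁴⁺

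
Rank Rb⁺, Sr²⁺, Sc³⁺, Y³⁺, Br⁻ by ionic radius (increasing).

Sc³⁺ < Y³⁺ < Sr²⁺ < Rb⁺ < Br⁻

Electron counts and nuclear charges: Sc³⁺ (Z=21, 18 e⁻), Y³⁺ (Z=39, 36 e⁻), Sr²⁺ (Z=38, 36 e⁻), Rb⁺ (Z=37, 36 e⁻), Br⁻ (Z=35, 36 e⁻). Sc³⁺ < Y³⁺ (same group, period 4 vs 5); Y³⁺ < Sr²⁺ (isoelectronic, higher Z=39 is smaller); Sr²⁺ < Rb⁺ (both 36 e⁻, Z=38>37); Rb⁺ < Br⁻ (isoelectronic, higher Z=37 is smaller).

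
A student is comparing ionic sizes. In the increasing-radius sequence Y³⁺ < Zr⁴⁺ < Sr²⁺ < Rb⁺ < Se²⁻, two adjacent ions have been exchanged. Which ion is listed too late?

Zr⁴⁺

Check each adjacent pair. Y³⁺ and Zr⁴⁺ are reversed: they are isoelectronic (36 e⁻) and Zr has more protons than Y (40 vs 39), making Zr⁴⁺ smaller. No other neighbouring pair contradicts the periodic trends, so Zr⁴⁺ is the ion listed too late.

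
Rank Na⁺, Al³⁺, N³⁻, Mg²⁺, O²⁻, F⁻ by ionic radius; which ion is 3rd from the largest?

F⁻

Each ion has 10 electrons. The ranking follows nuclear charge in reverse — greater Z gives a smaller radius. Al³⁺ (Z=13), Mg²⁺ (Z=12), Na⁺ (Z=11), F⁻ (Z=9), O²⁻ (Z=8), N³⁻ (Z=7).
So the order is Al³⁺ < Mg²⁺ < Na⁺ < F⁻ < O²⁻ < N³⁻; the 3rd-largest ion is F⁻.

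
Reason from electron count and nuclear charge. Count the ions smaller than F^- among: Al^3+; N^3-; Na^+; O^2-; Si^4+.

Isoelectronic series (10 e⁻ each). Size is set by nuclear charge: more protons means a smaller ion. Si^4+ (Z=14), Al^3+ (Z=13), Na^+ (Z=11), F^- (Z=9), O^2- (Z=8), N^3- (Z=7).
Ordering all of them (including F^-) by radius gives Si^4+ < Al^3+ < Na^+ < F^- < O^2- < N^3-. Count: 3.

3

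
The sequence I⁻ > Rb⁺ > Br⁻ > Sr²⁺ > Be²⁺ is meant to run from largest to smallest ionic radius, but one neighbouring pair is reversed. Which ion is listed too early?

Rb⁺

Scanning neighbour by neighbour, only Rb⁺/Br⁻ violates a trend: both have 36 electrons but Z(Rb)=37 > Z(Br)=35, so Rb⁺ should be the smaller of the two. That makes Rb⁺ the one sitting a position early relative to where it belongs.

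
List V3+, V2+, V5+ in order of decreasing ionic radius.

Same element, different charge: the more highly charged cation has fewer electrons and a greater effective nuclear charge per electron, making V5+ the smallest.

V2+ > V3+ > V5+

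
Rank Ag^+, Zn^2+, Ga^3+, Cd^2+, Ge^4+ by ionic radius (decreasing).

Tabulating Z and e⁻: Ge^4+: 28 e⁻, Z=32, Ga^3+: 28 e⁻, Z=31, Zn^2+: 28 e⁻, Z=30, Cd^2+: 46 e⁻, Z=48, Ag^+: 46 e⁻, Z=47. Ge^4+ < Ga^3+ (isoelectronic, higher Z=32 is smaller); Ga^3+ < Zn^2+ (both 28 e⁻, Z=31>30); Zn^2+ < Cd^2+ (same group, period 4 vs 5); Cd^2+ < Ag^+ (isoelectronic, higher Z=48 is smaller).

Ag^+ > Cd^2+ > Zn^2+ > Ga^3+ > Ge^4+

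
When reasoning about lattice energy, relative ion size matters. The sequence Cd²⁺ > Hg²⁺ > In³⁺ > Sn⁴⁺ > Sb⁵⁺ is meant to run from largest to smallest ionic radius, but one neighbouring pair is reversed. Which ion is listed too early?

Cd²⁺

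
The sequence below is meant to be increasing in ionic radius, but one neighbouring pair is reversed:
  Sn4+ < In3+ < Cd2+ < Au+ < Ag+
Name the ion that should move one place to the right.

Au+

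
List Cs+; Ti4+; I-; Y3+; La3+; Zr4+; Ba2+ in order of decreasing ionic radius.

I- > Cs+ > Ba2+ > La3+ > Y3+ > Zr4+ > Ti4+

Work out protons and electrons: Ti4+ (Z=22, 18 e⁻), Zr4+ (Z=40, 36 e⁻), Y3+ (Z=39, 36 e⁻), La3+ (Z=57, 54 e⁻), Ba2+ (Z=56, 54 e⁻), Cs+ (Z=55, 54 e⁻), I- (Z=53, 54 e⁻). Ti4+ < Zr4+ (same group, period 4 vs 5); Zr4+ < Y3+ (isoelectronic, higher Z=40 is smaller); Y3+ < La3+ (same group, period 5 vs 6); La3+ < Ba2+ (isoelectronic, higher Z=57 is smaller); Ba2+ < Cs+ (isoelectronic, higher Z=56 is smaller); Cs+ < I- (both 54 e⁻, Z=55>53).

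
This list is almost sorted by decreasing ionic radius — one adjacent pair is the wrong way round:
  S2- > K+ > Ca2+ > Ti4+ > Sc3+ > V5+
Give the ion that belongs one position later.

Ti4+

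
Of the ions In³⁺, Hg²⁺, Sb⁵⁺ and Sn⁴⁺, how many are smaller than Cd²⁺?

Work out protons and electrons: Sb⁵⁺: 46 e⁻, Z=51, Sn⁴⁺: 46 e⁻, Z=50, In³⁺: 46 e⁻, Z=49, Cd²⁺: 46 e⁻, Z=48, Hg²⁺: 78 e⁻, Z=80. Sb⁵⁺ < Sn⁴⁺ (isoelectronic, higher Z=51 is smaller); Sn⁴⁺ < In³⁺ (both 46 e⁻, Z=50>49); In³⁺ < Cd²⁺ (isoelectronic, higher Z=49 is smaller); Cd²⁺ < Hg²⁺ (same group, period 5 vs 6).
Placing each against Cd²⁺: smaller — Sb⁵⁺, Sn⁴⁺, In³⁺; larger — Hg²⁺. So 3 are smaller.

3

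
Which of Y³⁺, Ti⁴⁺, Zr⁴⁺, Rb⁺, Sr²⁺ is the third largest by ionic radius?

Ti⁴⁺ (Z=22, 18 e⁻), Zr⁴⁺ (Z=40, 36 e⁻), Y³⁺ (Z=39, 36 e⁻), Sr²⁺ (Z=38, 36 e⁻), Rb⁺ (Z=37, 36 e⁻). Ti⁴⁺ < Zr⁴⁺ (same group, 1 shell fewer); Zr⁴⁺ < Y³⁺ (isoelectronic, higher Z=40 is smaller); Y³⁺ < Sr²⁺ (isoelectronic, higher Z=39 is smaller); Sr²⁺ < Rb⁺ (both 36 e⁻, Z=38>37).
So the order is Ti⁴⁺ < Zr⁴⁺ < Y³⁺ < Sr²⁺ < Rb⁺; the 3rd-largest ion is Y³⁺.

Y³⁺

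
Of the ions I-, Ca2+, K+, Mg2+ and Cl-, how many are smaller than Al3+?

0

Al3+ has 10 e⁻ (Z=13), Mg2+ has 10 e⁻ (Z=12), Ca2+ has 18 e⁻ (Z=20), K+ has 18 e⁻ (Z=19), Cl- has 18 e⁻ (Z=17), I- has 54 e⁻ (Z=53). Al3+ < Mg2+ (isoelectronic, higher Z=13 is smaller); Mg2+ < Ca2+ (same group, 1 shell fewer); Ca2+ < K+ (isoelectronic, higher Z=20 is smaller); K+ < Cl- (both 18 e⁻, Z=19>17); Cl- < I- (same group, period 3 vs 5).
Ordering all of them (including Al3+) by radius gives Al3+ < Mg2+ < Ca2+ < K+ < Cl- < I-. So 0 are smaller.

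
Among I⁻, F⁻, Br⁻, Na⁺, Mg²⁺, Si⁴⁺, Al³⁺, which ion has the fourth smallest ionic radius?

Work out protons and electrons: Si⁴⁺: 10 e⁻, Z=14, Al³⁺: 10 e⁻, Z=13, Mg²⁺: 10 e⁻, Z=12, Na⁺: 10 e⁻, Z=11, F⁻: 10 e⁻, Z=9, Br⁻: 36 e⁻, Z=35, I⁻: 54 e⁻, Z=53. Si⁴⁺ < Al³⁺ (isoelectronic, higher Z=14 is smaller); Al³⁺ < Mg²⁺ (isoelectronic, higher Z=13 is smaller); Mg²⁺ < Na⁺ (isoelectronic, higher Z=12 is smaller); Na⁺ < F⁻ (both 10 e⁻, Z=11>9); F⁻ < Br⁻ (same group, 2 shells fewer); Br⁻ < I⁻ (same group, 1 shell fewer).
Ordering: Si⁴⁺ < Al³⁺ < Mg²⁺ < Na⁺ < F⁻ < Br⁻ < I⁻. The fourth smallest is Na⁺.

Na⁺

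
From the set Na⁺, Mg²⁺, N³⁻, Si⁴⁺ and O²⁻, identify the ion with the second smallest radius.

Mg²⁺

These species are isoelectronic with 10 electrons. The only difference is the number of protons: Si⁴⁺ (Z=14), Mg²⁺ (Z=12), Na⁺ (Z=11), O²⁻ (Z=8), N³⁻ (Z=7). The strongest nuclear pull (Si⁴⁺) gives the smallest ion.
That gives Si⁴⁺ < Mg²⁺ < Na⁺ < O²⁻ < N³⁻. From the smallest end, number 2 is Mg²⁺.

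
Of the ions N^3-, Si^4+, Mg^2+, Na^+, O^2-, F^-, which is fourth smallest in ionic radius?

F^-

Each ion has 10 electrons. The ranking follows nuclear charge in reverse — greater Z gives a smaller radius. Si^4+ (Z=14), Mg^2+ (Z=12), Na^+ (Z=11), F^- (Z=9), O^2- (Z=8), N^3- (Z=7).
Ordering: Si^4+ < Mg^2+ < Na^+ < F^- < O^2- < N^3-. The fourth smallest is F^-.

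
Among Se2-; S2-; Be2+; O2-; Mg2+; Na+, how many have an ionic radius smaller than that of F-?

3

Be2+ (Z=4, 2 e⁻), Mg2+ (Z=12, 10 e⁻), Na+ (Z=11, 10 e⁻), F- (Z=9, 10 e⁻), O2- (Z=8, 10 e⁻), S2- (Z=16, 18 e⁻), Se2- (Z=34, 36 e⁻). Be2+ < Mg2+ (same group, 1 shell fewer); Mg2+ < Na+ (both 10 e⁻, Z=12>11); Na+ < F- (isoelectronic, higher Z=11 is smaller); F- < O2- (isoelectronic, higher Z=9 is smaller); O2- < S2- (same group, 1 shell fewer); S2- < Se2- (same group, period 3 vs 4).
Ordering all of them (including F-) by radius gives Be2+ < Mg2+ < Na+ < F- < O2- < S2- < Se2-. Count: 3.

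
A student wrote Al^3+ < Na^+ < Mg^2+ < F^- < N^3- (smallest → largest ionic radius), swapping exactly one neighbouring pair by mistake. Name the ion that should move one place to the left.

Mg^2+

Check each adjacent pair. Na^+ and Mg^2+ are reversed: they are isoelectronic (10 e⁻) and Mg has more protons than Na (12 vs 11), making Mg^2+ smaller. No other neighbouring pair contradicts the periodic trends, so Mg^2+ is the ion listed too late.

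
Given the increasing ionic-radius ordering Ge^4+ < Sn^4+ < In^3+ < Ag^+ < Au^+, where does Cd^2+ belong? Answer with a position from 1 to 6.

Work out protons and electrons: Ge^4+ (Z=32, 28 e⁻), Sn^4+ (Z=50, 46 e⁻), In^3+ (Z=49, 46 e⁻), Cd^2+ (Z=48, 46 e⁻), Ag^+ (Z=47, 46 e⁻), Au^+ (Z=79, 78 e⁻). Ge^4+ < Sn^4+ (same group, period 4 vs 5); Sn^4+ < In^3+ (isoelectronic, higher Z=50 is smaller); In^3+ < Cd^2+ (isoelectronic, higher Z=49 is smaller); Cd^2+ < Ag^+ (isoelectronic, higher Z=48 is smaller); Ag^+ < Au^+ (same group, 1 shell fewer).
Merged order: Ge^4+ < Sn^4+ < In^3+ < Cd^2+ < Ag^+ < Au^+ — Cd^2+ is number 4.

4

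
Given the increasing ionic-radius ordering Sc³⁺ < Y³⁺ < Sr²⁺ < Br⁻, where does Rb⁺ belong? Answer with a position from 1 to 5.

First list Z and electron count for each: Sc³⁺: 18 e⁻, Z=21, Y³⁺: 36 e⁻, Z=39, Sr²⁺: 36 e⁻, Z=38, Rb⁺: 36 e⁻, Z=37, Br⁻: 36 e⁻, Z=35. Sc³⁺ < Y³⁺ (same group, 1 shell fewer); Y³⁺ < Sr²⁺ (both 36 e⁻, Z=39>38); Sr²⁺ < Rb⁺ (both 36 e⁻, Z=38>37); Rb⁺ < Br⁻ (both 36 e⁻, Z=37>35).
Merged order: Sc³⁺ < Y³⁺ < Sr²⁺ < Rb⁺ < Br⁻ — Rb⁺ is number 4.

4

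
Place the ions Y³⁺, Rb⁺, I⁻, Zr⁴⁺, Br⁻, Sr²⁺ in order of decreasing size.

Work out protons and electrons: Zr⁴⁺: 36 e⁻, Z=40, Y³⁺: 36 e⁻, Z=39, Sr²⁺: 36 e⁻, Z=38, Rb⁺: 36 e⁻, Z=37, Br⁻: 36 e⁻, Z=35, I⁻: 54 e⁻, Z=53. Zr⁴⁺ < Y³⁺ (both 36 e⁻, Z=40>39); Y³⁺ < Sr²⁺ (both 36 e⁻, Z=39>38); Sr²⁺ < Rb⁺ (isoelectronic, higher Z=38 is smaller); Rb⁺ < Br⁻ (isoelectronic, higher Z=37 is smaller); Br⁻ < I⁻ (same group, period 4 vs 5).

I⁻ > Br⁻ > Rb⁺ > Sr²⁺ > Y³⁺ > Zr⁴⁺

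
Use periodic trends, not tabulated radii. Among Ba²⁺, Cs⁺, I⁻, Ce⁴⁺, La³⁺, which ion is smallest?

Ce⁴⁺

All of these have 54 electrons (isoelectronic). With the same electron cloud, the ion with the most protons pulls it in tightest. Nuclear charges: Ce⁴⁺ (Z=58), La³⁺ (Z=57), Ba²⁺ (Z=56), Cs⁺ (Z=55), I⁻ (Z=53). Highest Z is smallest.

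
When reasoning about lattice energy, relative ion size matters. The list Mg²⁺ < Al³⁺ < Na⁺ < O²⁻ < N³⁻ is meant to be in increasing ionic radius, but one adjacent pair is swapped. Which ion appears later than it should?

Al³⁺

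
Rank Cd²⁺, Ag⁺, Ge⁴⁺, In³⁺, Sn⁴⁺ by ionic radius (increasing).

Ge⁴⁺ < Sn⁴⁺ < In³⁺ < Cd²⁺ < Ag⁺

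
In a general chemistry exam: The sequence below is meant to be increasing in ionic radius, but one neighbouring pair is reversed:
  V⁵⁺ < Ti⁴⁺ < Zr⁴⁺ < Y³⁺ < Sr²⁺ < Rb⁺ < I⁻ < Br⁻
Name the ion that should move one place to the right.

Scanning neighbour by neighbour, only I⁻/Br⁻ violates a trend: same group and charge — period 4 sits above period 5, so Br⁻ is smaller. That makes I⁻ the one sitting a position early relative to where it belongs.

I⁻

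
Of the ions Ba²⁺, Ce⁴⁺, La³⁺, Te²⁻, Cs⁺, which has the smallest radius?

Ce⁴⁺

Each ion has 54 electrons. The ranking follows nuclear charge in reverse — greater Z gives a smaller radius. Ce⁴⁺ (Z=58), La³⁺ (Z=57), Ba²⁺ (Z=56), Cs⁺ (Z=55), Te²⁻ (Z=52).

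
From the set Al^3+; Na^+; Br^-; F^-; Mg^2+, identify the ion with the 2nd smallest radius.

Mg^2+

Electron counts and nuclear charges: Al^3+ has 10 e⁻ (Z=13), Mg^2+ has 10 e⁻ (Z=12), Na^+ has 10 e⁻ (Z=11), F^- has 10 e⁻ (Z=9), Br^- has 36 e⁻ (Z=35). Al^3+ < Mg^2+ (isoelectronic, higher Z=13 is smaller); Mg^2+ < Na^+ (both 10 e⁻, Z=12>11); Na^+ < F^- (both 10 e⁻, Z=11>9); F^- < Br^- (same group, period 2 vs 4).
Full ascending order: Al^3+ < Mg^2+ < Na^+ < F^- < Br^-. Counting from the smallest, position 2 is Mg^2+.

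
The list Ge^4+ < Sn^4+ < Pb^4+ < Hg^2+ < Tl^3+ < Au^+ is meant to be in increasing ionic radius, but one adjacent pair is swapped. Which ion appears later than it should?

Tl^3+

The pair Hg^2+, Tl^3+ is the wrong way round — both have 78 electrons but Z(Tl)=81 > Z(Hg)=80, so Tl^3+ should be the smaller of the two. All other adjacent pairs agree with periodic trends, so Tl^3+ is the misplaced ion.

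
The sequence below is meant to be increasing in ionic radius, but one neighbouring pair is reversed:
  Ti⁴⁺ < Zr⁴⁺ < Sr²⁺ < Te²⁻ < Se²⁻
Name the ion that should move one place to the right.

Te²⁻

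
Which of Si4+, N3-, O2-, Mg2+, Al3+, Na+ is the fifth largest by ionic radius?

Al3+

These species are isoelectronic with 10 electrons. The only difference is the number of protons: Si4+ (Z=14), Al3+ (Z=13), Mg2+ (Z=12), Na+ (Z=11), O2- (Z=8), N3- (Z=7). The strongest nuclear pull (Si4+) gives the smallest ion.
So the order is Si4+ < Al3+ < Mg2+ < Na+ < O2- < N3-; the 5th-largest ion is Al3+.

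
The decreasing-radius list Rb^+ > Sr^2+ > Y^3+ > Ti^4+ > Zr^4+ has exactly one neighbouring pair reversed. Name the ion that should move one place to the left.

Scanning neighbour by neighbour, only Ti^4+/Zr^4+ violates a trend: Ti^4+ and Zr^4+ are in one column with the same charge; the lighter period-4 ion has one fewer shell and is smaller. That makes Zr^4+ the one sitting a position late relative to where it belongs.

Zr^4+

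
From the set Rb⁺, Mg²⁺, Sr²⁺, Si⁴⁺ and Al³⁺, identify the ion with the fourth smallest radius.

Tabulating Z and e⁻: Si⁴⁺ has 10 e⁻ (Z=14), Al³⁺ has 10 e⁻ (Z=13), Mg²⁺ has 10 e⁻ (Z=12), Sr²⁺ has 36 e⁻ (Z=38), Rb⁺ has 36 e⁻ (Z=37). Si⁴⁺ < Al³⁺ (both 10 e⁻, Z=14>13); Al³⁺ < Mg²⁺ (both 10 e⁻, Z=13>12); Mg²⁺ < Sr²⁺ (same group, 2 shells fewer); Sr²⁺ < Rb⁺ (isoelectronic, higher Z=38 is smaller).
That gives Si⁴⁺ < Al³⁺ < Mg²⁺ < Sr²⁺ < Rb⁺. From the smallest end, number 4 is Sr²⁺.

Sr²⁺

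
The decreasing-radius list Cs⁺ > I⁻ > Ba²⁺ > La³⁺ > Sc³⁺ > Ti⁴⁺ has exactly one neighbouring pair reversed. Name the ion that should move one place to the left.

I⁻

Scanning neighbour by neighbour, only Cs⁺/I⁻ violates a trend: Cs⁺ and I⁻ share 54 electrons; the higher nuclear charge on Cs (Z=55) contracts it more, so Cs⁺ < I⁻. That makes I⁻ the one sitting a position late relative to where it belongs.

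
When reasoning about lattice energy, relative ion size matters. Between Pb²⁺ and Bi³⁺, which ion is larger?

Pb²⁺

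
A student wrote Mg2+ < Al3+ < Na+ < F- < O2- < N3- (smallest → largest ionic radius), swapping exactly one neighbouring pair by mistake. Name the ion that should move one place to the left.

Al3+

Scanning neighbour by neighbour, only Mg2+/Al3+ violates a trend: both have 10 electrons but Z(Al)=13 > Z(Mg)=12, so Al3+ should be the smaller of the two. That makes Al3+ the one sitting a position late relative to where it belongs.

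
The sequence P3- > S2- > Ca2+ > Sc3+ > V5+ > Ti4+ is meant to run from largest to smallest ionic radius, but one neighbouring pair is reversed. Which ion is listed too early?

Check each adjacent pair. V5+ and Ti4+ are reversed: V5+ and Ti4+ share 18 electrons; the higher nuclear charge on V (Z=23) contracts it more, so V5+ < Ti4+. No other neighbouring pair contradicts the periodic trends, so V5+ is the ion listed too early.

V5+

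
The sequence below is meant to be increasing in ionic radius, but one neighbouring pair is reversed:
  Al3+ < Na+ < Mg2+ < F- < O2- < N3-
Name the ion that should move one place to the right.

Na+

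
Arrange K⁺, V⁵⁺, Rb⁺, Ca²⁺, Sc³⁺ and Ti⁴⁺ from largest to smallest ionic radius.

First list Z and electron count for each: V⁵⁺ has 18 e⁻ (Z=23), Ti⁴⁺ has 18 e⁻ (Z=22), Sc³⁺ has 18 e⁻ (Z=21), Ca²⁺ has 18 e⁻ (Z=20), K⁺ has 18 e⁻ (Z=19), Rb⁺ has 36 e⁻ (Z=37). V⁵⁺ < Ti⁴⁺ (both 18 e⁻, Z=23>22); Ti⁴⁺ < Sc³⁺ (isoelectronic, higher Z=22 is smaller); Sc³⁺ < Ca²⁺ (both 18 e⁻, Z=21>20); Ca²⁺ < K⁺ (isoelectronic, higher Z=20 is smaller); K⁺ < Rb⁺ (same group, 1 shell fewer).

Rb⁺ > K⁺ > Ca²⁺ > Sc³⁺ > Ti⁴⁺ > V⁵⁺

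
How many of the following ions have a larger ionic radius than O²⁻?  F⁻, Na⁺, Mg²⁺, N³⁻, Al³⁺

Isoelectronic series (10 e⁻ each). Size is set by nuclear charge: more protons means a smaller ion. Al³⁺ (Z=13), Mg²⁺ (Z=12), Na⁺ (Z=11), F⁻ (Z=9), O²⁻ (Z=8), N³⁻ (Z=7).
Ordering all of them (including O²⁻) by radius gives Al³⁺ < Mg²⁺ < Na⁺ < F⁻ < O²⁻ < N³⁻. That's 1.

1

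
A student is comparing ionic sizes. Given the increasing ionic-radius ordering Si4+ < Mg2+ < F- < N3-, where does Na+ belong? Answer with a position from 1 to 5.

These species are isoelectronic with 10 electrons. The only difference is the number of protons: Si4+ (Z=14), Mg2+ (Z=12), Na+ (Z=11), F- (Z=9), N3- (Z=7). The strongest nuclear pull (Si4+) gives the smallest ion.
With Na+ included the full order is Si4+ < Mg2+ < Na+ < F- < N3-, so it takes position 3.

3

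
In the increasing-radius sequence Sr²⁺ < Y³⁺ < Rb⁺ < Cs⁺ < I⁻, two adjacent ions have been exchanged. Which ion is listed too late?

Y³⁺

Check each adjacent pair. Sr²⁺ and Y³⁺ are reversed: both have 36 electrons but Z(Y)=39 > Z(Sr)=38, so Y³⁺ should be the smaller of the two. No other neighbouring pair contradicts the periodic trends, so Y³⁺ is the ion listed too late.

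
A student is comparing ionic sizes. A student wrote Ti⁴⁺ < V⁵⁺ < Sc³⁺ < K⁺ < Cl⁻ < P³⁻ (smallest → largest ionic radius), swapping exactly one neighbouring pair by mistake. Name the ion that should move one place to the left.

V⁵⁺

Scanning neighbour by neighbour, only Ti⁴⁺/V⁵⁺ violates a trend: they are isoelectronic (18 e⁻) and V has more protons than Ti (23 vs 22), making V⁵⁺ smaller. That makes V⁵⁺ the one sitting a position late relative to where it belongs.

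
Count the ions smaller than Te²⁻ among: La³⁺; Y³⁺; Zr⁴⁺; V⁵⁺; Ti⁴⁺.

5

V⁵⁺: 18 e⁻, Z=23, Ti⁴⁺: 18 e⁻, Z=22, Zr⁴⁺: 36 e⁻, Z=40, Y³⁺: 36 e⁻, Z=39, La³⁺: 54 e⁻, Z=57, Te²⁻: 54 e⁻, Z=52. V⁵⁺ < Ti⁴⁺ (isoelectronic, higher Z=23 is smaller); Ti⁴⁺ < Zr⁴⁺ (same group, 1 shell fewer); Zr⁴⁺ < Y³⁺ (isoelectronic, higher Z=40 is smaller); Y³⁺ < La³⁺ (same group, 1 shell fewer); La³⁺ < Te²⁻ (both 54 e⁻, Z=57>52).
Ordering all of them (including Te²⁻) by radius gives V⁵⁺ < Ti⁴⁺ < Zr⁴⁺ < Y³⁺ < La³⁺ < Te²⁻. Count: 5.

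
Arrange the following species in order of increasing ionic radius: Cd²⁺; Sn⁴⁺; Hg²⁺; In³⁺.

Work out protons and electrons: Sn⁴⁺ (Z=50, 46 e⁻), In³⁺ (Z=49, 46 e⁻), Cd²⁺ (Z=48, 46 e⁻), Hg²⁺ (Z=80, 78 e⁻). Sn⁴⁺ < In³⁺ (both 46 e⁻, Z=50>49); In³⁺ < Cd²⁺ (isoelectronic, higher Z=49 is smaller); Cd²⁺ < Hg²⁺ (same group, period 5 vs 6).

Sn⁴⁺ < In³⁺ < Cd²⁺ < Hg²⁺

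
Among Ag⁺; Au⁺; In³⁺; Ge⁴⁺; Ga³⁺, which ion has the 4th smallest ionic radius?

Work out protons and electrons: Ge⁴⁺ has 28 e⁻ (Z=32), Ga³⁺ has 28 e⁻ (Z=31), In³⁺ has 46 e⁻ (Z=49), Ag⁺ has 46 e⁻ (Z=47), Au⁺ has 78 e⁻ (Z=79). Ge⁴⁺ < Ga³⁺ (both 28 e⁻, Z=32>31); Ga³⁺ < In³⁺ (same group, 1 shell fewer); In³⁺ < Ag⁺ (both 46 e⁻, Z=49>47); Ag⁺ < Au⁺ (same group, period 5 vs 6).
Ordering: Ge⁴⁺ < Ga³⁺ < In³⁺ < Ag⁺ < Au⁺. The 4th smallest is Ag⁺.

Ag⁺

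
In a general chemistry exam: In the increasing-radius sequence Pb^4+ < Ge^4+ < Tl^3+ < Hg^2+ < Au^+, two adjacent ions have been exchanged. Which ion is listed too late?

Ge^4+

Check each adjacent pair. Pb^4+ and Ge^4+ are reversed: same group and charge — period 4 sits above period 6, so Ge^4+ is smaller. No other neighbouring pair contradicts the periodic trends, so Ge^4+ is the ion listed too late.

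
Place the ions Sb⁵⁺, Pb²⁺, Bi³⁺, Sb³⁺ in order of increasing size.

First list Z and electron count for each: Sb⁵⁺ has 46 e⁻ (Z=51), Sb³⁺ has 48 e⁻ (Z=51), Bi³⁺ has 80 e⁻ (Z=83), Pb²⁺ has 80 e⁻ (Z=82). Sb⁵⁺ < Sb³⁺ (higher charge on the same element); Sb³⁺ < Bi³⁺ (same group, period 5 vs 6); Bi³⁺ < Pb²⁺ (isoelectronic, higher Z=83 is smaller).

Sb⁵⁺ < Sb³⁺ < Bi³⁺ < Pb²⁺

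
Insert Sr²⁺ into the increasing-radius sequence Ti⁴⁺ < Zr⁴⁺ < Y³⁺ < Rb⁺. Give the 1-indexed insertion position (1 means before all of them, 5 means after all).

Tabulating Z and e⁻: Ti⁴⁺ (Z=22, 18 e⁻), Zr⁴⁺ (Z=40, 36 e⁻), Y³⁺ (Z=39, 36 e⁻), Sr²⁺ (Z=38, 36 e⁻), Rb⁺ (Z=37, 36 e⁻). Ti⁴⁺ < Zr⁴⁺ (same group, 1 shell fewer); Zr⁴⁺ < Y³⁺ (both 36 e⁻, Z=40>39); Y³⁺ < Sr²⁺ (isoelectronic, higher Z=39 is smaller); Sr²⁺ < Rb⁺ (isoelectronic, higher Z=38 is smaller).
Putting Sr²⁺ in gives Ti⁴⁺ < Zr⁴⁺ < Y³⁺ < Sr²⁺ < Rb⁺; it lands at slot 4.

4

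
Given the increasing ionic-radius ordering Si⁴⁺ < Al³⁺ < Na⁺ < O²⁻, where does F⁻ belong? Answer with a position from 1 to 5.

These species are isoelectronic with 10 electrons. The only difference is the number of protons: Si⁴⁺ (Z=14), Al³⁺ (Z=13), Na⁺ (Z=11), F⁻ (Z=9), O²⁻ (Z=8). The strongest nuclear pull (Si⁴⁺) gives the smallest ion.
With F⁻ included the full order is Si⁴⁺ < Al³⁺ < Na⁺ < F⁻ < O²⁻, so it takes position 4.

4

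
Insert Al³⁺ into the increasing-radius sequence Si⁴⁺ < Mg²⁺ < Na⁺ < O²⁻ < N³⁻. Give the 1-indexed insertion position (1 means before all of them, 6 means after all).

Each ion has 10 electrons. The ranking follows nuclear charge in reverse — greater Z gives a smaller radius. Si⁴⁺ (Z=14), Al³⁺ (Z=13), Mg²⁺ (Z=12), Na⁺ (Z=11), O²⁻ (Z=8), N³⁻ (Z=7).
Putting Al³⁺ in gives Si⁴⁺ < Al³⁺ < Mg²⁺ < Na⁺ < O²⁻ < N³⁻; it lands at slot 2.

2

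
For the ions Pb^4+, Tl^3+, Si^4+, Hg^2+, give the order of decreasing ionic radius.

Hg^2+ > Tl^3+ > Pb^4+ > Si^4+

Electron counts and nuclear charges: Si^4+ (Z=14, 10 e⁻), Pb^4+ (Z=82, 78 e⁻), Tl^3+ (Z=81, 78 e⁻), Hg^2+ (Z=80, 78 e⁻). Si^4+ < Pb^4+ (same group, period 3 vs 6); Pb^4+ < Tl^3+ (isoelectronic, higher Z=82 is smaller); Tl^3+ < Hg^2+ (isoelectronic, higher Z=81 is smaller).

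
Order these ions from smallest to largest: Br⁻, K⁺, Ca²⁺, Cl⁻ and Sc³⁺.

Sc³⁺ < Ca²⁺ < K⁺ < Cl⁻ < Br⁻

Tabulating Z and e⁻: Sc³⁺: 18 e⁻, Z=21, Ca²⁺: 18 e⁻, Z=20, K⁺: 18 e⁻, Z=19, Cl⁻: 18 e⁻, Z=17, Br⁻: 36 e⁻, Z=35. Sc³⁺ < Ca²⁺ (isoelectronic, higher Z=21 is smaller); Ca²⁺ < K⁺ (both 18 e⁻, Z=20>19); K⁺ < Cl⁻ (both 18 e⁻, Z=19>17); Cl⁻ < Br⁻ (same group, period 3 vs 4).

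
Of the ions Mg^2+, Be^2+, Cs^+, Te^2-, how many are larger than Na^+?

2

Be^2+ (Z=4, 2 e⁻), Mg^2+ (Z=12, 10 e⁻), Na^+ (Z=11, 10 e⁻), Cs^+ (Z=55, 54 e⁻), Te^2- (Z=52, 54 e⁻). Be^2+ < Mg^2+ (same group, period 2 vs 3); Mg^2+ < Na^+ (isoelectronic, higher Z=12 is smaller); Na^+ < Cs^+ (same group, 3 shells fewer); Cs^+ < Te^2- (isoelectronic, higher Z=55 is smaller).
Relative to Na^+, the ions that are larger are Cs^+, Te^2-. Count: 2.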